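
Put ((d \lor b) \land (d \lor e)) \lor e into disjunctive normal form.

((d \lor b) \land (d \lor e)) \lor e
⇔ (d \land d) \lor (d \land e) \lor (b \land d) \lor (b \land e) \lor e   [distribute \land over \lor]
⇔ d \lor e   [simplify]

d \lor e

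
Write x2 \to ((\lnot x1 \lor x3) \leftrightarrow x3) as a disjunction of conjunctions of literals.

\lnot x2 \lor (x1 \land \lnot x3) \lor x3

x2 \to ((\lnot x1 \lor x3) \leftrightarrow x3)
⇔ \lnot x2 \lor ((\lnot x1 \lor x3) \leftrightarrow x3)   — eliminate \to
⇔ \lnot x2 \lor (((\lnot x1 \lor x3) \to x3) \land (x3 \to (\lnot x1 \lor x3)))   — eliminate \leftrightarrow
⇔ \lnot x2 \lor ((\lnot (\lnot x1 \lor x3) \lor x3) \land (x3 \to (\lnot x1 \lor x3)))   — eliminate \to
⇔ \lnot x2 \lor ((\lnot (\lnot x1 \lor x3) \lor x3) \land (\lnot x3 \lor \lnot x1 \lor x3))   — eliminate \to
⇔ \lnot x2 \lor (((\lnot \lnot x1 \land \lnot x3) \lor x3) \land (\lnot x3 \lor \lnot x1 \lor x3))   — De Morgan
⇔ \lnot x2 \lor (((x1 \land \lnot x3) \lor x3) \land (\lnot x3 \lor \lnot x1 \lor x3))   — double negation
⇔ \lnot x2 \lor (x1 \land \lnot x3 \land \lnot x3) \lor (x1 \land \lnot x3 \land \lnot x1) \lor (x1 \land \lnot x3 \land x3) \lor (x3 \land \lnot x3) \lor (x3 \land \lnot x1) \lor (x3 \land x3)   — distribute \land over \lor
⇔ \lnot x2 \lor (x1 \land \lnot x3) \lor x3   — simplify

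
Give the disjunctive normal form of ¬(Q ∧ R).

¬Q ∨ ¬R

¬(Q ∧ R)
= ¬Q ∨ ¬R   [De Morgan]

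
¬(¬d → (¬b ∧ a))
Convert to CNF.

¬d ∧ (b ∨ ¬a)

¬(¬d → (¬b ∧ a))
≡ ¬(¬¬d ∨ (¬b ∧ a))   (eliminate →)
≡ ¬¬¬d ∧ ¬(¬b ∧ a)   (De Morgan)
≡ ¬d ∧ ¬(¬b ∧ a)   (double negation)
≡ ¬d ∧ (¬¬b ∨ ¬a)   (De Morgan)
≡ ¬d ∧ (b ∨ ¬a)   (double negation)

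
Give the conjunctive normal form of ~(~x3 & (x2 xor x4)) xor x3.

(x3 | ~x2 | x4) & (x3 | ~x4 | x2) & ~x3

~(~x3 & (x2 xor x4)) xor x3
⇔ (~(~x3 & (x2 xor x4)) | x3) & ~(~(~x3 & (x2 xor x4)) & x3)   (expand xor)
⇔ (~(~x3 & (x2 | x4) & ~(x2 & x4)) | x3) & ~(~(~x3 & (x2 xor x4)) & x3)   (expand xor)
⇔ (~(~x3 & (x2 | x4) & ~(x2 & x4)) | x3) & ~(~(~x3 & (x2 | x4) & ~(x2 & x4)) & x3)   (expand xor)
⇔ (~~x3 | ~(x2 | x4) | ~~(x2 & x4) | x3) & ~(~(~x3 & (x2 | x4) & ~(x2 & x4)) & x3)   (De Morgan)
⇔ (x3 | ~(x2 | x4) | ~~(x2 & x4) | x3) & ~(~(~x3 & (x2 | x4) & ~(x2 & x4)) & x3)   (double negation)
⇔ (x3 | (~x2 & ~x4) | ~~(x2 & x4) | x3) & ~(~(~x3 & (x2 | x4) & ~(x2 & x4)) & x3)   (De Morgan)
⇔ (x3 | (~x2 & ~x4) | (x2 & x4) | x3) & ~(~(~x3 & (x2 | x4) & ~(x2 & x4)) & x3)   (double negation)
⇔ (x3 | (~x2 & ~x4) | (x2 & x4) | x3) & (~~(~x3 & (x2 | x4) & ~(x2 & x4)) | ~x3)   (De Morgan)
⇔ (x3 | (~x2 & ~x4) | (x2 & x4) | x3) & ((~x3 & (x2 | x4) & ~(x2 & x4)) | ~x3)   (double negation)
⇔ (x3 | (~x2 & ~x4) | (x2 & x4) | x3) & ((~x3 & (x2 | x4) & (~x2 | ~x4)) | ~x3)   (De Morgan)
⇔ (x3 | ~x2 | x2 | x3) & (x3 | ~x2 | x4 | x3) & (x3 | ~x4 | x2 | x3) & (x3 | ~x4 | x4 | x3) & (~x3 | ~x3) & (x2 | x4 | ~x3) & (~x2 | ~x4 | ~x3)   (distribute | over &)
⇔ (x3 | ~x2 | x4) & (x3 | ~x4 | x2) & ~x3   (simplify)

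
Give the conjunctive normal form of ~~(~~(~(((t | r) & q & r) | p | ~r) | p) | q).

r | p | q

~~(~~(~(((t | r) & q & r) | p | ~r) | p) | q)
≡ ~~(~(((t | r) & q & r) | p | ~r) | p) | q
≡ ~(((t | r) & q & r) | p | ~r) | p | q
≡ (~((t | r) & q & r) & ~p & ~~r) | p | q
≡ ((~(t | r) | ~q | ~r) & ~p & ~~r) | p | q
≡ (((~t & ~r) | ~q | ~r) & ~p & ~~r) | p | q
≡ (((~t & ~r) | ~q | ~r) & ~p & r) | p | q
≡ (~t | ~q | ~r | p | q) & (~r | ~q | ~r | p | q) & (~p | p | q) & (r | p | q)
≡ r | p | q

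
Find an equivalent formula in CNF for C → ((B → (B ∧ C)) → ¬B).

C → ((B → (B ∧ C)) → ¬B)
= ¬C ∨ ((B → (B ∧ C)) → ¬B)   [eliminate →]
= ¬C ∨ ¬(B → (B ∧ C)) ∨ ¬B   [eliminate →]
= ¬C ∨ ¬(¬B ∨ (B ∧ C)) ∨ ¬B   [eliminate →]
= ¬C ∨ (¬¬B ∧ ¬(B ∧ C)) ∨ ¬B   [De Morgan]
= ¬C ∨ (B ∧ ¬(B ∧ C)) ∨ ¬B   [double negation]
= ¬C ∨ (B ∧ (¬B ∨ ¬C)) ∨ ¬B   [De Morgan]
= (¬C ∨ B ∨ ¬B) ∧ (¬C ∨ ¬B ∨ ¬C ∨ ¬B)   [distribute ∨ over ∧]
= ¬C ∨ ¬B   [simplify]

¬C ∨ ¬B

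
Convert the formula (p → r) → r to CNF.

p ∨ r

(p → r) → r
≡ ¬(p → r) ∨ r   [eliminate →]
≡ ¬(¬p ∨ r) ∨ r   [eliminate →]
≡ (¬¬p ∧ ¬r) ∨ r   [De Morgan]
≡ (p ∧ ¬r) ∨ r   [double negation]
≡ (p ∨ r) ∧ (¬r ∨ r)   [distribute ∨ over ∧]
≡ p ∨ r   [simplify]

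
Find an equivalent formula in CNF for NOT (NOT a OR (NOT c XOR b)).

NOT (NOT a OR (NOT c XOR b))
= NOT (NOT a OR ((NOT c OR b) AND NOT (NOT c AND b)))   (expand XOR)
= NOT NOT a AND NOT ((NOT c OR b) AND NOT (NOT c AND b))   (De Morgan)
= a AND NOT ((NOT c OR b) AND NOT (NOT c AND b))   (double negation)
= a AND (NOT (NOT c OR b) OR NOT NOT (NOT c AND b))   (De Morgan)
= a AND ((NOT NOT c AND NOT b) OR NOT NOT (NOT c AND b))   (De Morgan)
= a AND ((c AND NOT b) OR NOT NOT (NOT c AND b))   (double negation)
= a AND ((c AND NOT b) OR (NOT c AND b))   (double negation)
= a AND (c OR NOT c) AND (c OR b) AND (NOT b OR NOT c) AND (NOT b OR b)   (distribute OR over AND)
= a AND (c OR b) AND (NOT b OR NOT c)   (simplify)

a AND (c OR b) AND (NOT b OR NOT c)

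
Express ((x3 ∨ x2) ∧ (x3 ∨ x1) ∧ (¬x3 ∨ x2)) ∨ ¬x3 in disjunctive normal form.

(x3 ∧ x2) ∨ (x2 ∧ x1) ∨ ¬x3

((x3 ∨ x2) ∧ (x3 ∨ x1) ∧ (¬x3 ∨ x2)) ∨ ¬x3
= (x3 ∧ x3 ∧ ¬x3) ∨ (x3 ∧ x3 ∧ x2) ∨ (x3 ∧ x1 ∧ ¬x3) ∨ (x3 ∧ x1 ∧ x2) ∨ (x2 ∧ x3 ∧ ¬x3) ∨ (x2 ∧ x3 ∧ x2) ∨ (x2 ∧ x1 ∧ ¬x3) ∨ (x2 ∧ x1 ∧ x2) ∨ ¬x3   [distribute ∧ over ∨]
= (x3 ∧ x2) ∨ (x2 ∧ x1) ∨ ¬x3   [simplify]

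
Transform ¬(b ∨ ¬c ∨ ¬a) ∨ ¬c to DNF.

¬(b ∨ ¬c ∨ ¬a) ∨ ¬c
= (¬b ∧ ¬¬c ∧ ¬¬a) ∨ ¬c
= (¬b ∧ c ∧ ¬¬a) ∨ ¬c
= (¬b ∧ c ∧ a) ∨ ¬c

(¬b ∧ c ∧ a) ∨ ¬c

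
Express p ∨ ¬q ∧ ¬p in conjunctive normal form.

p ∨ ¬q ∧ ¬p
≡ (p ∨ ¬q) ∧ (p ∨ ¬p)   — distribute ∨ over ∧
≡ p ∨ ¬q   — simplify

p ∨ ¬q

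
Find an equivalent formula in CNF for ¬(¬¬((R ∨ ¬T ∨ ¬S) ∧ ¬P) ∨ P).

(¬R ∨ P) ∧ (T ∨ P) ∧ (S ∨ P) ∧ ¬P

¬(¬¬((R ∨ ¬T ∨ ¬S) ∧ ¬P) ∨ P)
⇔ ¬¬¬((R ∨ ¬T ∨ ¬S) ∧ ¬P) ∧ ¬P   [De Morgan]
⇔ ¬((R ∨ ¬T ∨ ¬S) ∧ ¬P) ∧ ¬P   [double negation]
⇔ (¬(R ∨ ¬T ∨ ¬S) ∨ ¬¬P) ∧ ¬P   [De Morgan]
⇔ (¬R ∧ ¬¬T ∧ ¬¬S ∨ ¬¬P) ∧ ¬P   [De Morgan]
⇔ (¬R ∧ T ∧ ¬¬S ∨ ¬¬P) ∧ ¬P   [double negation]
⇔ (¬R ∧ T ∧ S ∨ ¬¬P) ∧ ¬P   [double negation]
⇔ (¬R ∧ T ∧ S ∨ P) ∧ ¬P   [double negation]
⇔ (¬R ∨ P) ∧ (T ∨ P) ∧ (S ∨ P) ∧ ¬P   [distribute ∨ over ∧]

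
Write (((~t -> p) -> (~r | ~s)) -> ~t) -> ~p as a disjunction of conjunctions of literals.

(((~t -> p) -> (~r | ~s)) -> ~t) -> ~p
≡ ~(((~t -> p) -> (~r | ~s)) -> ~t) | ~p   — eliminate ->
≡ ~(~((~t -> p) -> (~r | ~s)) | ~t) | ~p   — eliminate ->
≡ ~(~(~(~t -> p) | ~r | ~s) | ~t) | ~p   — eliminate ->
≡ ~(~(~(~~t | p) | ~r | ~s) | ~t) | ~p   — eliminate ->
≡ (~~(~(~~t | p) | ~r | ~s) & ~~t) | ~p   — De Morgan
≡ ((~(~~t | p) | ~r | ~s) & ~~t) | ~p   — double negation
≡ (((~~~t & ~p) | ~r | ~s) & ~~t) | ~p   — De Morgan
≡ (((~t & ~p) | ~r | ~s) & ~~t) | ~p   — double negation
≡ (((~t & ~p) | ~r | ~s) & t) | ~p   — double negation
≡ (~t & ~p & t) | (~r & t) | (~s & t) | ~p   — distribute & over |
≡ (~r & t) | (~s & t) | ~p   — simplify

(~r & t) | (~s & t) | ~p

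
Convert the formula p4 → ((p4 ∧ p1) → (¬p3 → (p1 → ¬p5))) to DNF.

¬p4 ∨ ¬p1 ∨ p3 ∨ ¬p5

p4 → ((p4 ∧ p1) → (¬p3 → (p1 → ¬p5)))
≡ ¬p4 ∨ ((p4 ∧ p1) → (¬p3 → (p1 → ¬p5)))   [eliminate →]
≡ ¬p4 ∨ ¬(p4 ∧ p1) ∨ (¬p3 → (p1 → ¬p5))   [eliminate →]
≡ ¬p4 ∨ ¬(p4 ∧ p1) ∨ ¬¬p3 ∨ (p1 → ¬p5)   [eliminate →]
≡ ¬p4 ∨ ¬(p4 ∧ p1) ∨ ¬¬p3 ∨ ¬p1 ∨ ¬p5   [eliminate →]
≡ ¬p4 ∨ ¬p4 ∨ ¬p1 ∨ ¬¬p3 ∨ ¬p1 ∨ ¬p5   [De Morgan]
≡ ¬p4 ∨ ¬p4 ∨ ¬p1 ∨ p3 ∨ ¬p1 ∨ ¬p5   [double negation]
≡ ¬p4 ∨ ¬p1 ∨ p3 ∨ ¬p5   [simplify]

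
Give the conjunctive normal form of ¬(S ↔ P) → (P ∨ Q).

¬(S ↔ P) → (P ∨ Q)
= ¬¬(S ↔ P) ∨ P ∨ Q   (eliminate →)
= ¬¬((S → P) ∧ (P → S)) ∨ P ∨ Q   (eliminate ↔)
= ¬¬((¬S ∨ P) ∧ (P → S)) ∨ P ∨ Q   (eliminate →)
= ¬¬((¬S ∨ P) ∧ (¬P ∨ S)) ∨ P ∨ Q   (eliminate →)
= ((¬S ∨ P) ∧ (¬P ∨ S)) ∨ P ∨ Q   (double negation)
= (¬S ∨ P ∨ P ∨ Q) ∧ (¬P ∨ S ∨ P ∨ Q)   (distribute ∨ over ∧)
= ¬S ∨ P ∨ Q   (simplify)

¬S ∨ P ∨ Q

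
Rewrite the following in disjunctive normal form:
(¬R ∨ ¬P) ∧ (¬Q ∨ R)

(¬R ∧ ¬Q) ∨ (¬P ∧ ¬Q) ∨ (¬P ∧ R)

(¬R ∨ ¬P) ∧ (¬Q ∨ R)
≡ (¬R ∧ ¬Q) ∨ (¬R ∧ R) ∨ (¬P ∧ ¬Q) ∨ (¬P ∧ R)   — distribute ∧ over ∨
≡ (¬R ∧ ¬Q) ∨ (¬P ∧ ¬Q) ∨ (¬P ∧ R)   — simplify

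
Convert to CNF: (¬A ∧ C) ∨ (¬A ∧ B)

¬A ∧ (C ∨ B)

(¬A ∧ C) ∨ (¬A ∧ B)
≡ (¬A ∨ ¬A) ∧ (¬A ∨ B) ∧ (C ∨ ¬A) ∧ (C ∨ B)   — distribute ∨ over ∧
≡ ¬A ∧ (C ∨ B)   — simplify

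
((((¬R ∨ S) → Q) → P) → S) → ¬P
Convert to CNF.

¬S ∨ ¬P

((((¬R ∨ S) → Q) → P) → S) → ¬P
≡ ¬((((¬R ∨ S) → Q) → P) → S) ∨ ¬P   [eliminate →]
≡ ¬(¬(((¬R ∨ S) → Q) → P) ∨ S) ∨ ¬P   [eliminate →]
≡ ¬(¬(¬((¬R ∨ S) → Q) ∨ P) ∨ S) ∨ ¬P   [eliminate →]
≡ ¬(¬(¬(¬(¬R ∨ S) ∨ Q) ∨ P) ∨ S) ∨ ¬P   [eliminate →]
≡ (¬¬(¬(¬(¬R ∨ S) ∨ Q) ∨ P) ∧ ¬S) ∨ ¬P   [De Morgan]
≡ ((¬(¬(¬R ∨ S) ∨ Q) ∨ P) ∧ ¬S) ∨ ¬P   [double negation]
≡ (((¬¬(¬R ∨ S) ∧ ¬Q) ∨ P) ∧ ¬S) ∨ ¬P   [De Morgan]
≡ ((((¬R ∨ S) ∧ ¬Q) ∨ P) ∧ ¬S) ∨ ¬P   [double negation]
≡ (¬R ∨ S ∨ P ∨ ¬P) ∧ (¬Q ∨ P ∨ ¬P) ∧ (¬S ∨ ¬P)   [distribute ∨ over ∧]
≡ ¬S ∨ ¬P   [simplify]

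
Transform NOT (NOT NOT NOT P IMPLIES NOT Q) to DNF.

NOT (NOT NOT NOT P IMPLIES NOT Q)
≡ NOT (NOT NOT NOT NOT P OR NOT Q)   [eliminate IMPLIES]
≡ NOT NOT NOT NOT NOT P AND NOT NOT Q   [De Morgan]
≡ NOT NOT NOT P AND NOT NOT Q   [double negation]
≡ NOT P AND NOT NOT Q   [double negation]
≡ NOT P AND Q   [double negation]

NOT P AND Q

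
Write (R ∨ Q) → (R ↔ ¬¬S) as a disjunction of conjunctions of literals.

(¬R ∧ ¬Q) ∨ (¬R ∧ ¬S) ∨ (S ∧ R)

(R ∨ Q) → (R ↔ ¬¬S)
≡ ¬(R ∨ Q) ∨ (R ↔ ¬¬S)   — eliminate →
≡ ¬(R ∨ Q) ∨ ((R → ¬¬S) ∧ (¬¬S → R))   — eliminate ↔
≡ ¬(R ∨ Q) ∨ ((¬R ∨ ¬¬S) ∧ (¬¬S → R))   — eliminate →
≡ ¬(R ∨ Q) ∨ ((¬R ∨ ¬¬S) ∧ (¬¬¬S ∨ R))   — eliminate →
≡ (¬R ∧ ¬Q) ∨ ((¬R ∨ ¬¬S) ∧ (¬¬¬S ∨ R))   — De Morgan
≡ (¬R ∧ ¬Q) ∨ ((¬R ∨ S) ∧ (¬¬¬S ∨ R))   — double negation
≡ (¬R ∧ ¬Q) ∨ ((¬R ∨ S) ∧ (¬S ∨ R))   — double negation
≡ (¬R ∧ ¬Q) ∨ (¬R ∧ ¬S) ∨ (¬R ∧ R) ∨ (S ∧ ¬S) ∨ (S ∧ R)   — distribute ∧ over ∨
≡ (¬R ∧ ¬Q) ∨ (¬R ∧ ¬S) ∨ (S ∧ R)   — simplify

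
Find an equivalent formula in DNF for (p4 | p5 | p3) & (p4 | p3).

p4 | p3

(p4 | p5 | p3) & (p4 | p3)
⇔ (p4 & p4) | (p4 & p3) | (p5 & p4) | (p5 & p3) | (p3 & p4) | (p3 & p3)
⇔ p4 | p3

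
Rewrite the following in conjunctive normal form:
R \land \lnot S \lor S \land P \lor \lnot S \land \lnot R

\lnot S \lor P

R \land \lnot S \lor S \land P \lor \lnot S \land \lnot R
⇔ (R \lor S \lor \lnot S) \land (R \lor S \lor \lnot R) \land (R \lor P \lor \lnot S) \land (R \lor P \lor \lnot R) \land (\lnot S \lor S \lor \lnot S) \land (\lnot S \lor S \lor \lnot R) \land (\lnot S \lor P \lor \lnot S) \land (\lnot S \lor P \lor \lnot R)   (distribute \lor over \land)
⇔ \lnot S \lor P   (simplify)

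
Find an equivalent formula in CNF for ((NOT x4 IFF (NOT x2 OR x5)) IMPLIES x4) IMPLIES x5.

(x4 OR NOT x2 OR x5) AND (NOT x4 OR x5)

((NOT x4 IFF (NOT x2 OR x5)) IMPLIES x4) IMPLIES x5
≡ NOT ((NOT x4 IFF (NOT x2 OR x5)) IMPLIES x4) OR x5
≡ NOT (NOT (NOT x4 IFF (NOT x2 OR x5)) OR x4) OR x5
≡ NOT (NOT ((NOT x4 IMPLIES (NOT x2 OR x5)) AND ((NOT x2 OR x5) IMPLIES NOT x4)) OR x4) OR x5
≡ NOT (NOT ((NOT NOT x4 OR NOT x2 OR x5) AND ((NOT x2 OR x5) IMPLIES NOT x4)) OR x4) OR x5
≡ NOT (NOT ((NOT NOT x4 OR NOT x2 OR x5) AND (NOT (NOT x2 OR x5) OR NOT x4)) OR x4) OR x5
≡ (NOT NOT ((NOT NOT x4 OR NOT x2 OR x5) AND (NOT (NOT x2 OR x5) OR NOT x4)) AND NOT x4) OR x5
≡ ((NOT NOT x4 OR NOT x2 OR x5) AND (NOT (NOT x2 OR x5) OR NOT x4) AND NOT x4) OR x5
≡ ((x4 OR NOT x2 OR x5) AND (NOT (NOT x2 OR x5) OR NOT x4) AND NOT x4) OR x5
≡ ((x4 OR NOT x2 OR x5) AND ((NOT NOT x2 AND NOT x5) OR NOT x4) AND NOT x4) OR x5
≡ ((x4 OR NOT x2 OR x5) AND ((x2 AND NOT x5) OR NOT x4) AND NOT x4) OR x5
≡ (x4 OR NOT x2 OR x5 OR x5) AND (x2 OR NOT x4 OR x5) AND (NOT x5 OR NOT x4 OR x5) AND (NOT x4 OR x5)
≡ (x4 OR NOT x2 OR x5) AND (NOT x4 OR x5)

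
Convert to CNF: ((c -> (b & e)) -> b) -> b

((c -> (b & e)) -> b) -> b
= ~((c -> (b & e)) -> b) | b   [eliminate ->]
= ~(~(c -> (b & e)) | b) | b   [eliminate ->]
= ~(~(~c | (b & e)) | b) | b   [eliminate ->]
= (~~(~c | (b & e)) & ~b) | b   [De Morgan]
= ((~c | (b & e)) & ~b) | b   [double negation]
= (~c | b | b) & (~c | e | b) & (~b | b)   [distribute | over &]
= ~c | b   [simplify]

~c | b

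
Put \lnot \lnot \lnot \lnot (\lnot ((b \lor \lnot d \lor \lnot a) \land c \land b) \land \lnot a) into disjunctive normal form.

\lnot \lnot \lnot \lnot (\lnot ((b \lor \lnot d \lor \lnot a) \land c \land b) \land \lnot a)
≡ \lnot \lnot (\lnot ((b \lor \lnot d \lor \lnot a) \land c \land b) \land \lnot a)   [double negation]
≡ \lnot ((b \lor \lnot d \lor \lnot a) \land c \land b) \land \lnot a   [double negation]
≡ (\lnot (b \lor \lnot d \lor \lnot a) \lor \lnot c \lor \lnot b) \land \lnot a   [De Morgan]
≡ ((\lnot b \land \lnot \lnot d \land \lnot \lnot a) \lor \lnot c \lor \lnot b) \land \lnot a   [De Morgan]
≡ ((\lnot b \land d \land \lnot \lnot a) \lor \lnot c \lor \lnot b) \land \lnot a   [double negation]
≡ ((\lnot b \land d \land a) \lor \lnot c \lor \lnot b) \land \lnot a   [double negation]
≡ (\lnot b \land d \land a \land \lnot a) \lor (\lnot c \land \lnot a) \lor (\lnot b \land \lnot a)   [distribute \land over \lor]
≡ (\lnot c \land \lnot a) \lor (\lnot b \land \lnot a)   [simplify]

(\lnot c \land \lnot a) \lor (\lnot b \land \lnot a)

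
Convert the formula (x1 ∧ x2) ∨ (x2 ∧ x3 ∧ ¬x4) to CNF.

(x1 ∧ x2) ∨ (x2 ∧ x3 ∧ ¬x4)
≡ (x1 ∨ x2) ∧ (x1 ∨ x3) ∧ (x1 ∨ ¬x4) ∧ (x2 ∨ x2) ∧ (x2 ∨ x3) ∧ (x2 ∨ ¬x4)   — distribute ∨ over ∧
≡ (x1 ∨ x3) ∧ (x1 ∨ ¬x4) ∧ x2   — simplify

(x1 ∨ x3) ∧ (x1 ∨ ¬x4) ∧ x2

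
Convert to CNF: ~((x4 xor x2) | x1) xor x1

~((x4 xor x2) | x1) xor x1
⇔ (~((x4 xor x2) | x1) | x1) & ~(~((x4 xor x2) | x1) & x1)   [expand xor]
⇔ (~(((x4 | x2) & ~(x4 & x2)) | x1) | x1) & ~(~((x4 xor x2) | x1) & x1)   [expand xor]
⇔ (~(((x4 | x2) & ~(x4 & x2)) | x1) | x1) & ~(~(((x4 | x2) & ~(x4 & x2)) | x1) & x1)   [expand xor]
⇔ ((~((x4 | x2) & ~(x4 & x2)) & ~x1) | x1) & ~(~(((x4 | x2) & ~(x4 & x2)) | x1) & x1)   [De Morgan]
⇔ (((~(x4 | x2) | ~~(x4 & x2)) & ~x1) | x1) & ~(~(((x4 | x2) & ~(x4 & x2)) | x1) & x1)   [De Morgan]
⇔ ((((~x4 & ~x2) | ~~(x4 & x2)) & ~x1) | x1) & ~(~(((x4 | x2) & ~(x4 & x2)) | x1) & x1)   [De Morgan]
⇔ ((((~x4 & ~x2) | (x4 & x2)) & ~x1) | x1) & ~(~(((x4 | x2) & ~(x4 & x2)) | x1) & x1)   [double negation]
⇔ ((((~x4 & ~x2) | (x4 & x2)) & ~x1) | x1) & (~~(((x4 | x2) & ~(x4 & x2)) | x1) | ~x1)   [De Morgan]
⇔ ((((~x4 & ~x2) | (x4 & x2)) & ~x1) | x1) & (((x4 | x2) & ~(x4 & x2)) | x1 | ~x1)   [double negation]
⇔ ((((~x4 & ~x2) | (x4 & x2)) & ~x1) | x1) & (((x4 | x2) & (~x4 | ~x2)) | x1 | ~x1)   [De Morgan]
⇔ (~x4 | x4 | x1) & (~x4 | x2 | x1) & (~x2 | x4 | x1) & (~x2 | x2 | x1) & (~x1 | x1) & (x4 | x2 | x1 | ~x1) & (~x4 | ~x2 | x1 | ~x1)   [distribute | over &]
⇔ (~x4 | x2 | x1) & (~x2 | x4 | x1)   [simplify]

(~x4 | x2 | x1) & (~x2 | x4 | x1)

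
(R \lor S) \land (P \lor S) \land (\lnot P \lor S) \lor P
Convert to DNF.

S \lor P

(R \lor S) \land (P \lor S) \land (\lnot P \lor S) \lor P
≡ R \land P \land \lnot P \lor R \land P \land S \lor R \land S \land \lnot P \lor R \land S \land S \lor S \land P \land \lnot P \lor S \land P \land S \lor S \land S \land \lnot P \lor S \land S \land S \lor P   [distribute \land over \lor]
≡ S \lor P   [simplify]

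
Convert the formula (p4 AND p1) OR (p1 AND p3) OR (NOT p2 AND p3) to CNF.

(p4 AND p1) OR (p1 AND p3) OR (NOT p2 AND p3)
≡ (p4 OR p1 OR NOT p2) AND (p4 OR p1 OR p3) AND (p4 OR p3 OR NOT p2) AND (p4 OR p3 OR p3) AND (p1 OR p1 OR NOT p2) AND (p1 OR p1 OR p3) AND (p1 OR p3 OR NOT p2) AND (p1 OR p3 OR p3)   [distribute OR over AND]
≡ (p4 OR p3) AND (p1 OR NOT p2) AND (p1 OR p3)   [simplify]

(p4 OR p3) AND (p1 OR NOT p2) AND (p1 OR p3)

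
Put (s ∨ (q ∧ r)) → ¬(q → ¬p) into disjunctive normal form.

(¬s ∧ ¬q) ∨ (¬s ∧ ¬r) ∨ (q ∧ p)

(s ∨ (q ∧ r)) → ¬(q → ¬p)
≡ ¬(s ∨ (q ∧ r)) ∨ ¬(q → ¬p)
≡ ¬(s ∨ (q ∧ r)) ∨ ¬(¬q ∨ ¬p)
≡ (¬s ∧ ¬(q ∧ r)) ∨ ¬(¬q ∨ ¬p)
≡ (¬s ∧ (¬q ∨ ¬r)) ∨ ¬(¬q ∨ ¬p)
≡ (¬s ∧ (¬q ∨ ¬r)) ∨ (¬¬q ∧ ¬¬p)
≡ (¬s ∧ (¬q ∨ ¬r)) ∨ (q ∧ ¬¬p)
≡ (¬s ∧ (¬q ∨ ¬r)) ∨ (q ∧ p)
≡ (¬s ∧ ¬q) ∨ (¬s ∧ ¬r) ∨ (q ∧ p)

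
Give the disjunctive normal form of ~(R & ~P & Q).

~(R & ~P & Q)
≡ ~R | ~~P | ~Q   (De Morgan)
≡ ~R | P | ~Q   (double negation)

~R | P | ~Q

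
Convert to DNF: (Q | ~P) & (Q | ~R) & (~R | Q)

Q | (~P & ~R)

(Q | ~P) & (Q | ~R) & (~R | Q)
≡ (Q & Q & ~R) | (Q & Q & Q) | (Q & ~R & ~R) | (Q & ~R & Q) | (~P & Q & ~R) | (~P & Q & Q) | (~P & ~R & ~R) | (~P & ~R & Q)   [distribute & over |]
≡ Q | (~P & ~R)   [simplify]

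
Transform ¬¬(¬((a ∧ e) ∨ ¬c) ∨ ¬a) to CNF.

¬¬(¬((a ∧ e) ∨ ¬c) ∨ ¬a)
= ¬((a ∧ e) ∨ ¬c) ∨ ¬a   [double negation]
= (¬(a ∧ e) ∧ ¬¬c) ∨ ¬a   [De Morgan]
= ((¬a ∨ ¬e) ∧ ¬¬c) ∨ ¬a   [De Morgan]
= ((¬a ∨ ¬e) ∧ c) ∨ ¬a   [double negation]
= (¬a ∨ ¬e ∨ ¬a) ∧ (c ∨ ¬a)   [distribute ∨ over ∧]
= (¬a ∨ ¬e) ∧ (c ∨ ¬a)   [simplify]

(¬a ∨ ¬e) ∧ (c ∨ ¬a)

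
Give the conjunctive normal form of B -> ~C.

~B | ~C

B -> ~C
≡ ~B | ~C   — eliminate ->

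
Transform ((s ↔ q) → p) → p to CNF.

(¬s ∨ q ∨ p) ∧ (¬q ∨ s ∨ p)

((s ↔ q) → p) → p
≡ ¬((s ↔ q) → p) ∨ p   (eliminate →)
≡ ¬(¬(s ↔ q) ∨ p) ∨ p   (eliminate →)
≡ ¬(¬((s → q) ∧ (q → s)) ∨ p) ∨ p   (eliminate ↔)
≡ ¬(¬((¬s ∨ q) ∧ (q → s)) ∨ p) ∨ p   (eliminate →)
≡ ¬(¬((¬s ∨ q) ∧ (¬q ∨ s)) ∨ p) ∨ p   (eliminate →)
≡ (¬¬((¬s ∨ q) ∧ (¬q ∨ s)) ∧ ¬p) ∨ p   (De Morgan)
≡ ((¬s ∨ q) ∧ (¬q ∨ s) ∧ ¬p) ∨ p   (double negation)
≡ (¬s ∨ q ∨ p) ∧ (¬q ∨ s ∨ p) ∧ (¬p ∨ p)   (distribute ∨ over ∧)
≡ (¬s ∨ q ∨ p) ∧ (¬q ∨ s ∨ p)   (simplify)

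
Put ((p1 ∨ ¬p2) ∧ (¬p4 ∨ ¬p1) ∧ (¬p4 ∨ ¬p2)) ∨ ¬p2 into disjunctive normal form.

((p1 ∨ ¬p2) ∧ (¬p4 ∨ ¬p1) ∧ (¬p4 ∨ ¬p2)) ∨ ¬p2
≡ (p1 ∧ ¬p4 ∧ ¬p4) ∨ (p1 ∧ ¬p4 ∧ ¬p2) ∨ (p1 ∧ ¬p1 ∧ ¬p4) ∨ (p1 ∧ ¬p1 ∧ ¬p2) ∨ (¬p2 ∧ ¬p4 ∧ ¬p4) ∨ (¬p2 ∧ ¬p4 ∧ ¬p2) ∨ (¬p2 ∧ ¬p1 ∧ ¬p4) ∨ (¬p2 ∧ ¬p1 ∧ ¬p2) ∨ ¬p2
≡ (p1 ∧ ¬p4) ∨ ¬p2

(p1 ∧ ¬p4) ∨ ¬p2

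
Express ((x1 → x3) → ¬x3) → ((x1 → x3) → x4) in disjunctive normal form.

x3 ∨ (x1 ∧ ¬x3) ∨ x4

((x1 → x3) → ¬x3) → ((x1 → x3) → x4)
⇔ ¬((x1 → x3) → ¬x3) ∨ ((x1 → x3) → x4)   [eliminate →]
⇔ ¬(¬(x1 → x3) ∨ ¬x3) ∨ ((x1 → x3) → x4)   [eliminate →]
⇔ ¬(¬(¬x1 ∨ x3) ∨ ¬x3) ∨ ((x1 → x3) → x4)   [eliminate →]
⇔ ¬(¬(¬x1 ∨ x3) ∨ ¬x3) ∨ ¬(x1 → x3) ∨ x4   [eliminate →]
⇔ ¬(¬(¬x1 ∨ x3) ∨ ¬x3) ∨ ¬(¬x1 ∨ x3) ∨ x4   [eliminate →]
⇔ (¬¬(¬x1 ∨ x3) ∧ ¬¬x3) ∨ ¬(¬x1 ∨ x3) ∨ x4   [De Morgan]
⇔ ((¬x1 ∨ x3) ∧ ¬¬x3) ∨ ¬(¬x1 ∨ x3) ∨ x4   [double negation]
⇔ ((¬x1 ∨ x3) ∧ x3) ∨ ¬(¬x1 ∨ x3) ∨ x4   [double negation]
⇔ ((¬x1 ∨ x3) ∧ x3) ∨ (¬¬x1 ∧ ¬x3) ∨ x4   [De Morgan]
⇔ ((¬x1 ∨ x3) ∧ x3) ∨ (x1 ∧ ¬x3) ∨ x4   [double negation]
⇔ (¬x1 ∧ x3) ∨ (x3 ∧ x3) ∨ (x1 ∧ ¬x3) ∨ x4   [distribute ∧ over ∨]
⇔ x3 ∨ (x1 ∧ ¬x3) ∨ x4   [simplify]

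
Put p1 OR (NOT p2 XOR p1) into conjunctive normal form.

p1 OR (NOT p2 XOR p1)
⇔ p1 OR ((NOT p2 OR p1) AND NOT (NOT p2 AND p1))   [expand XOR]
⇔ p1 OR ((NOT p2 OR p1) AND (NOT NOT p2 OR NOT p1))   [De Morgan]
⇔ p1 OR ((NOT p2 OR p1) AND (p2 OR NOT p1))   [double negation]
⇔ (p1 OR NOT p2 OR p1) AND (p1 OR p2 OR NOT p1)   [distribute OR over AND]
⇔ p1 OR NOT p2   [simplify]

p1 OR NOT p2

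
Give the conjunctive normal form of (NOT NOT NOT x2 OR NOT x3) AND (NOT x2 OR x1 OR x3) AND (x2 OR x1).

(NOT x2 OR NOT x3) AND (NOT x2 OR x1 OR x3) AND (x2 OR x1)

(NOT NOT NOT x2 OR NOT x3) AND (NOT x2 OR x1 OR x3) AND (x2 OR x1)
⇔ (NOT x2 OR NOT x3) AND (NOT x2 OR x1 OR x3) AND (x2 OR x1)   [double negation]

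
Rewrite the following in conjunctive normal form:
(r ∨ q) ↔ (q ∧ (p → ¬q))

(r ∨ q) ↔ (q ∧ (p → ¬q))
≡ ((r ∨ q) → (q ∧ (p → ¬q))) ∧ ((q ∧ (p → ¬q)) → (r ∨ q))   [eliminate ↔]
≡ (¬(r ∨ q) ∨ (q ∧ (p → ¬q))) ∧ ((q ∧ (p → ¬q)) → (r ∨ q))   [eliminate →]
≡ (¬(r ∨ q) ∨ (q ∧ (¬p ∨ ¬q))) ∧ ((q ∧ (p → ¬q)) → (r ∨ q))   [eliminate →]
≡ (¬(r ∨ q) ∨ (q ∧ (¬p ∨ ¬q))) ∧ (¬(q ∧ (p → ¬q)) ∨ r ∨ q)   [eliminate →]
≡ (¬(r ∨ q) ∨ (q ∧ (¬p ∨ ¬q))) ∧ (¬(q ∧ (¬p ∨ ¬q)) ∨ r ∨ q)   [eliminate →]
≡ ((¬r ∧ ¬q) ∨ (q ∧ (¬p ∨ ¬q))) ∧ (¬(q ∧ (¬p ∨ ¬q)) ∨ r ∨ q)   [De Morgan]
≡ ((¬r ∧ ¬q) ∨ (q ∧ (¬p ∨ ¬q))) ∧ (¬q ∨ ¬(¬p ∨ ¬q) ∨ r ∨ q)   [De Morgan]
≡ ((¬r ∧ ¬q) ∨ (q ∧ (¬p ∨ ¬q))) ∧ (¬q ∨ (¬¬p ∧ ¬¬q) ∨ r ∨ q)   [De Morgan]
≡ ((¬r ∧ ¬q) ∨ (q ∧ (¬p ∨ ¬q))) ∧ (¬q ∨ (p ∧ ¬¬q) ∨ r ∨ q)   [double negation]
≡ ((¬r ∧ ¬q) ∨ (q ∧ (¬p ∨ ¬q))) ∧ (¬q ∨ (p ∧ q) ∨ r ∨ q)   [double negation]
≡ (¬r ∨ q) ∧ (¬r ∨ ¬p ∨ ¬q) ∧ (¬q ∨ q) ∧ (¬q ∨ ¬p ∨ ¬q) ∧ (¬q ∨ p ∨ r ∨ q) ∧ (¬q ∨ q ∨ r ∨ q)   [distribute ∨ over ∧]
≡ (¬r ∨ q) ∧ (¬q ∨ ¬p)   [simplify]

(¬r ∨ q) ∧ (¬q ∨ ¬p)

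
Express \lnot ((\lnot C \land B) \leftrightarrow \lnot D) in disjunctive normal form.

\lnot ((\lnot C \land B) \leftrightarrow \lnot D)
= \lnot (((\lnot C \land B) \to \lnot D) \land (\lnot D \to (\lnot C \land B)))
= \lnot ((\lnot (\lnot C \land B) \lor \lnot D) \land (\lnot D \to (\lnot C \land B)))
= \lnot ((\lnot (\lnot C \land B) \lor \lnot D) \land (\lnot \lnot D \lor (\lnot C \land B)))
= \lnot (\lnot (\lnot C \land B) \lor \lnot D) \lor \lnot (\lnot \lnot D \lor (\lnot C \land B))
= (\lnot \lnot (\lnot C \land B) \land \lnot \lnot D) \lor \lnot (\lnot \lnot D \lor (\lnot C \land B))
= (\lnot C \land B \land \lnot \lnot D) \lor \lnot (\lnot \lnot D \lor (\lnot C \land B))
= (\lnot C \land B \land D) \lor \lnot (\lnot \lnot D \lor (\lnot C \land B))
= (\lnot C \land B \land D) \lor (\lnot \lnot \lnot D \land \lnot (\lnot C \land B))
= (\lnot C \land B \land D) \lor (\lnot D \land \lnot (\lnot C \land B))
= (\lnot C \land B \land D) \lor (\lnot D \land (\lnot \lnot C \lor \lnot B))
= (\lnot C \land B \land D) \lor (\lnot D \land (C \lor \lnot B))
= (\lnot C \land B \land D) \lor (\lnot D \land C) \lor (\lnot D \land \lnot B)

(\lnot C \land B \land D) \lor (\lnot D \land C) \lor (\lnot D \land \lnot B)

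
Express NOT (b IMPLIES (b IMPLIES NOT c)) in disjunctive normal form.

b AND c

NOT (b IMPLIES (b IMPLIES NOT c))
≡ NOT (NOT b OR (b IMPLIES NOT c))   (eliminate IMPLIES)
≡ NOT (NOT b OR NOT b OR NOT c)   (eliminate IMPLIES)
≡ NOT NOT b AND NOT NOT b AND NOT NOT c   (De Morgan)
≡ b AND NOT NOT b AND NOT NOT c   (double negation)
≡ b AND b AND NOT NOT c   (double negation)
≡ b AND b AND c   (double negation)
≡ b AND c   (simplify)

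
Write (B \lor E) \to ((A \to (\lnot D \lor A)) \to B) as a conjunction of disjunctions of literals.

(B \lor E) \to ((A \to (\lnot D \lor A)) \to B)
≡ \lnot (B \lor E) \lor ((A \to (\lnot D \lor A)) \to B)   [eliminate \to]
≡ \lnot (B \lor E) \lor \lnot (A \to (\lnot D \lor A)) \lor B   [eliminate \to]
≡ \lnot (B \lor E) \lor \lnot (\lnot A \lor \lnot D \lor A) \lor B   [eliminate \to]
≡ (\lnot B \land \lnot E) \lor \lnot (\lnot A \lor \lnot D \lor A) \lor B   [De Morgan]
≡ (\lnot B \land \lnot E) \lor (\lnot \lnot A \land \lnot \lnot D \land \lnot A) \lor B   [De Morgan]
≡ (\lnot B \land \lnot E) \lor (A \land \lnot \lnot D \land \lnot A) \lor B   [double negation]
≡ (\lnot B \land \lnot E) \lor (A \land D \land \lnot A) \lor B   [double negation]
≡ (\lnot B \lor A \lor B) \land (\lnot B \lor D \lor B) \land (\lnot B \lor \lnot A \lor B) \land (\lnot E \lor A \lor B) \land (\lnot E \lor D \lor B) \land (\lnot E \lor \lnot A \lor B)   [distribute \lor over \land]
≡ (\lnot E \lor A \lor B) \land (\lnot E \lor D \lor B) \land (\lnot E \lor \lnot A \lor B)   [simplify]

(\lnot E \lor A \lor B) \land (\lnot E \lor D \lor B) \land (\lnot E \lor \lnot A \lor B)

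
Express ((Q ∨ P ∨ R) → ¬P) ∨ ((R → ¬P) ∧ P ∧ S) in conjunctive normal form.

(¬P ∨ ¬R) ∧ (¬P ∨ S)

((Q ∨ P ∨ R) → ¬P) ∨ ((R → ¬P) ∧ P ∧ S)
≡ ¬(Q ∨ P ∨ R) ∨ ¬P ∨ ((R → ¬P) ∧ P ∧ S)   [eliminate →]
≡ ¬(Q ∨ P ∨ R) ∨ ¬P ∨ ((¬R ∨ ¬P) ∧ P ∧ S)   [eliminate →]
≡ (¬Q ∧ ¬P ∧ ¬R) ∨ ¬P ∨ ((¬R ∨ ¬P) ∧ P ∧ S)   [De Morgan]
≡ (¬Q ∨ ¬P ∨ ¬R ∨ ¬P) ∧ (¬Q ∨ ¬P ∨ P) ∧ (¬Q ∨ ¬P ∨ S) ∧ (¬P ∨ ¬P ∨ ¬R ∨ ¬P) ∧ (¬P ∨ ¬P ∨ P) ∧ (¬P ∨ ¬P ∨ S) ∧ (¬R ∨ ¬P ∨ ¬R ∨ ¬P) ∧ (¬R ∨ ¬P ∨ P) ∧ (¬R ∨ ¬P ∨ S)   [distribute ∨ over ∧]
≡ (¬P ∨ ¬R) ∧ (¬P ∨ S)   [simplify]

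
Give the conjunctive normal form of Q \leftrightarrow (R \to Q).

R \lor Q

Q \leftrightarrow (R \to Q)
= (Q \to (R \to Q)) \land ((R \to Q) \to Q)
= (\lnot Q \lor (R \to Q)) \land ((R \to Q) \to Q)
= (\lnot Q \lor \lnot R \lor Q) \land ((R \to Q) \to Q)
= (\lnot Q \lor \lnot R \lor Q) \land (\lnot (R \to Q) \lor Q)
= (\lnot Q \lor \lnot R \lor Q) \land (\lnot (\lnot R \lor Q) \lor Q)
= (\lnot Q \lor \lnot R \lor Q) \land ((\lnot \lnot R \land \lnot Q) \lor Q)
= (\lnot Q \lor \lnot R \lor Q) \land ((R \land \lnot Q) \lor Q)
= (\lnot Q \lor \lnot R \lor Q) \land (R \lor Q) \land (\lnot Q \lor Q)
= R \lor Q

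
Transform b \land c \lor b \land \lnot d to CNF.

b \land c \lor b \land \lnot d
= (b \lor b) \land (b \lor \lnot d) \land (c \lor b) \land (c \lor \lnot d)   — distribute \lor over \land
= b \land (c \lor \lnot d)   — simplify

b \land (c \lor \lnot d)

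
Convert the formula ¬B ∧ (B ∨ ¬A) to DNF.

¬B ∧ ¬A

¬B ∧ (B ∨ ¬A)
≡ (¬B ∧ B) ∨ (¬B ∧ ¬A)   — distribute ∧ over ∨
≡ ¬B ∧ ¬A   — simplify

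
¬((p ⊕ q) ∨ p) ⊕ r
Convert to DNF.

(¬p ∧ ¬q ∧ ¬r) ∨ (¬p ∧ q ∧ r) ∨ (p ∧ r)

¬((p ⊕ q) ∨ p) ⊕ r
⇔ (¬((p ⊕ q) ∨ p) ∧ ¬r) ∨ (¬¬((p ⊕ q) ∨ p) ∧ r)   [expand ⊕]
⇔ (¬((p ∧ ¬q) ∨ (¬p ∧ q) ∨ p) ∧ ¬r) ∨ (¬¬((p ⊕ q) ∨ p) ∧ r)   [expand ⊕]
⇔ (¬((p ∧ ¬q) ∨ (¬p ∧ q) ∨ p) ∧ ¬r) ∨ (¬¬((p ∧ ¬q) ∨ (¬p ∧ q) ∨ p) ∧ r)   [expand ⊕]
⇔ (¬(p ∧ ¬q) ∧ ¬(¬p ∧ q) ∧ ¬p ∧ ¬r) ∨ (¬¬((p ∧ ¬q) ∨ (¬p ∧ q) ∨ p) ∧ r)   [De Morgan]
⇔ ((¬p ∨ ¬¬q) ∧ ¬(¬p ∧ q) ∧ ¬p ∧ ¬r) ∨ (¬¬((p ∧ ¬q) ∨ (¬p ∧ q) ∨ p) ∧ r)   [De Morgan]
⇔ ((¬p ∨ q) ∧ ¬(¬p ∧ q) ∧ ¬p ∧ ¬r) ∨ (¬¬((p ∧ ¬q) ∨ (¬p ∧ q) ∨ p) ∧ r)   [double negation]
⇔ ((¬p ∨ q) ∧ (¬¬p ∨ ¬q) ∧ ¬p ∧ ¬r) ∨ (¬¬((p ∧ ¬q) ∨ (¬p ∧ q) ∨ p) ∧ r)   [De Morgan]
⇔ ((¬p ∨ q) ∧ (p ∨ ¬q) ∧ ¬p ∧ ¬r) ∨ (¬¬((p ∧ ¬q) ∨ (¬p ∧ q) ∨ p) ∧ r)   [double negation]
⇔ ((¬p ∨ q) ∧ (p ∨ ¬q) ∧ ¬p ∧ ¬r) ∨ (((p ∧ ¬q) ∨ (¬p ∧ q) ∨ p) ∧ r)   [double negation]
⇔ (¬p ∧ p ∧ ¬p ∧ ¬r) ∨ (¬p ∧ ¬q ∧ ¬p ∧ ¬r) ∨ (q ∧ p ∧ ¬p ∧ ¬r) ∨ (q ∧ ¬q ∧ ¬p ∧ ¬r) ∨ (p ∧ ¬q ∧ r) ∨ (¬p ∧ q ∧ r) ∨ (p ∧ r)   [distribute ∧ over ∨]
⇔ (¬p ∧ ¬q ∧ ¬r) ∨ (¬p ∧ q ∧ r) ∨ (p ∧ r)   [simplify]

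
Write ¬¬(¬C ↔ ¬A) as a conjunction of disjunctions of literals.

¬¬(¬C ↔ ¬A)
≡ ¬¬((¬C → ¬A) ∧ (¬A → ¬C))   [eliminate ↔]
≡ ¬¬((¬¬C ∨ ¬A) ∧ (¬A → ¬C))   [eliminate →]
≡ ¬¬((¬¬C ∨ ¬A) ∧ (¬¬A ∨ ¬C))   [eliminate →]
≡ (¬¬C ∨ ¬A) ∧ (¬¬A ∨ ¬C)   [double negation]
≡ (C ∨ ¬A) ∧ (¬¬A ∨ ¬C)   [double negation]
≡ (C ∨ ¬A) ∧ (A ∨ ¬C)   [double negation]

(C ∨ ¬A) ∧ (A ∨ ¬C)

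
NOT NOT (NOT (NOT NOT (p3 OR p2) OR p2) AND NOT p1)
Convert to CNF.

NOT p3 AND NOT p2 AND NOT p1

NOT NOT (NOT (NOT NOT (p3 OR p2) OR p2) AND NOT p1)
≡ NOT (NOT NOT (p3 OR p2) OR p2) AND NOT p1   (double negation)
≡ NOT NOT NOT (p3 OR p2) AND NOT p2 AND NOT p1   (De Morgan)
≡ NOT (p3 OR p2) AND NOT p2 AND NOT p1   (double negation)
≡ NOT p3 AND NOT p2 AND NOT p2 AND NOT p1   (De Morgan)
≡ NOT p3 AND NOT p2 AND NOT p1   (simplify)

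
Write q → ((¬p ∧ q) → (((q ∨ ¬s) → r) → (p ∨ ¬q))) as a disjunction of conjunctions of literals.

¬q ∨ p ∨ (q ∧ ¬r) ∨ (¬s ∧ ¬r)

q → ((¬p ∧ q) → (((q ∨ ¬s) → r) → (p ∨ ¬q)))
⇔ ¬q ∨ ((¬p ∧ q) → (((q ∨ ¬s) → r) → (p ∨ ¬q)))   (eliminate →)
⇔ ¬q ∨ ¬(¬p ∧ q) ∨ (((q ∨ ¬s) → r) → (p ∨ ¬q))   (eliminate →)
⇔ ¬q ∨ ¬(¬p ∧ q) ∨ ¬((q ∨ ¬s) → r) ∨ p ∨ ¬q   (eliminate →)
⇔ ¬q ∨ ¬(¬p ∧ q) ∨ ¬(¬(q ∨ ¬s) ∨ r) ∨ p ∨ ¬q   (eliminate →)
⇔ ¬q ∨ ¬¬p ∨ ¬q ∨ ¬(¬(q ∨ ¬s) ∨ r) ∨ p ∨ ¬q   (De Morgan)
⇔ ¬q ∨ p ∨ ¬q ∨ ¬(¬(q ∨ ¬s) ∨ r) ∨ p ∨ ¬q   (double negation)
⇔ ¬q ∨ p ∨ ¬q ∨ (¬¬(q ∨ ¬s) ∧ ¬r) ∨ p ∨ ¬q   (De Morgan)
⇔ ¬q ∨ p ∨ ¬q ∨ ((q ∨ ¬s) ∧ ¬r) ∨ p ∨ ¬q   (double negation)
⇔ ¬q ∨ p ∨ ¬q ∨ (q ∧ ¬r) ∨ (¬s ∧ ¬r) ∨ p ∨ ¬q   (distribute ∧ over ∨)
⇔ ¬q ∨ p ∨ (q ∧ ¬r) ∨ (¬s ∧ ¬r)   (simplify)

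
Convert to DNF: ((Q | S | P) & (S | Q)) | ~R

Q | S | ~R

((Q | S | P) & (S | Q)) | ~R
≡ (Q & S) | (Q & Q) | (S & S) | (S & Q) | (P & S) | (P & Q) | ~R   (distribute & over |)
≡ Q | S | ~R   (simplify)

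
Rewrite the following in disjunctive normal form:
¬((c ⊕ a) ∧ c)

¬((c ⊕ a) ∧ c)
⇔ ¬((c ∧ ¬a ∨ ¬c ∧ a) ∧ c)   [expand ⊕]
⇔ ¬(c ∧ ¬a ∨ ¬c ∧ a) ∨ ¬c   [De Morgan]
⇔ ¬(c ∧ ¬a) ∧ ¬(¬c ∧ a) ∨ ¬c   [De Morgan]
⇔ (¬c ∨ ¬¬a) ∧ ¬(¬c ∧ a) ∨ ¬c   [De Morgan]
⇔ (¬c ∨ a) ∧ ¬(¬c ∧ a) ∨ ¬c   [double negation]
⇔ (¬c ∨ a) ∧ (¬¬c ∨ ¬a) ∨ ¬c   [De Morgan]
⇔ (¬c ∨ a) ∧ (c ∨ ¬a) ∨ ¬c   [double negation]
⇔ ¬c ∧ c ∨ ¬c ∧ ¬a ∨ a ∧ c ∨ a ∧ ¬a ∨ ¬c   [distribute ∧ over ∨]
⇔ a ∧ c ∨ ¬c   [simplify]

a ∧ c ∨ ¬c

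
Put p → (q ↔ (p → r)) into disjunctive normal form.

¬p ∨ (¬q ∧ p ∧ ¬r) ∨ (r ∧ q)

p → (q ↔ (p → r))
⇔ ¬p ∨ (q ↔ (p → r))   (eliminate →)
⇔ ¬p ∨ ((q → (p → r)) ∧ ((p → r) → q))   (eliminate ↔)
⇔ ¬p ∨ ((¬q ∨ (p → r)) ∧ ((p → r) → q))   (eliminate →)
⇔ ¬p ∨ ((¬q ∨ ¬p ∨ r) ∧ ((p → r) → q))   (eliminate →)
⇔ ¬p ∨ ((¬q ∨ ¬p ∨ r) ∧ (¬(p → r) ∨ q))   (eliminate →)
⇔ ¬p ∨ ((¬q ∨ ¬p ∨ r) ∧ (¬(¬p ∨ r) ∨ q))   (eliminate →)
⇔ ¬p ∨ ((¬q ∨ ¬p ∨ r) ∧ ((¬¬p ∧ ¬r) ∨ q))   (De Morgan)
⇔ ¬p ∨ ((¬q ∨ ¬p ∨ r) ∧ ((p ∧ ¬r) ∨ q))   (double negation)
⇔ ¬p ∨ (¬q ∧ p ∧ ¬r) ∨ (¬q ∧ q) ∨ (¬p ∧ p ∧ ¬r) ∨ (¬p ∧ q) ∨ (r ∧ p ∧ ¬r) ∨ (r ∧ q)   (distribute ∧ over ∨)
⇔ ¬p ∨ (¬q ∧ p ∧ ¬r) ∨ (r ∧ q)   (simplify)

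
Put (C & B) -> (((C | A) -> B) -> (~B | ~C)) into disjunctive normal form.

~C | ~B

(C & B) -> (((C | A) -> B) -> (~B | ~C))
= ~(C & B) | (((C | A) -> B) -> (~B | ~C))   [eliminate ->]
= ~(C & B) | ~((C | A) -> B) | ~B | ~C   [eliminate ->]
= ~(C & B) | ~(~(C | A) | B) | ~B | ~C   [eliminate ->]
= ~C | ~B | ~(~(C | A) | B) | ~B | ~C   [De Morgan]
= ~C | ~B | (~~(C | A) & ~B) | ~B | ~C   [De Morgan]
= ~C | ~B | ((C | A) & ~B) | ~B | ~C   [double negation]
= ~C | ~B | (C & ~B) | (A & ~B) | ~B | ~C   [distribute & over |]
= ~C | ~B   [simplify]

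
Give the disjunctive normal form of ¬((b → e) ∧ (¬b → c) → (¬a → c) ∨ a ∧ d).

e ∧ b ∧ ¬a ∧ ¬c

¬((b → e) ∧ (¬b → c) → (¬a → c) ∨ a ∧ d)
= ¬(¬((b → e) ∧ (¬b → c)) ∨ (¬a → c) ∨ a ∧ d)   [eliminate →]
= ¬(¬((¬b ∨ e) ∧ (¬b → c)) ∨ (¬a → c) ∨ a ∧ d)   [eliminate →]
= ¬(¬((¬b ∨ e) ∧ (¬¬b ∨ c)) ∨ (¬a → c) ∨ a ∧ d)   [eliminate →]
= ¬(¬((¬b ∨ e) ∧ (¬¬b ∨ c)) ∨ ¬¬a ∨ c ∨ a ∧ d)   [eliminate →]
= ¬¬((¬b ∨ e) ∧ (¬¬b ∨ c)) ∧ ¬¬¬a ∧ ¬c ∧ ¬(a ∧ d)   [De Morgan]
= (¬b ∨ e) ∧ (¬¬b ∨ c) ∧ ¬¬¬a ∧ ¬c ∧ ¬(a ∧ d)   [double negation]
= (¬b ∨ e) ∧ (b ∨ c) ∧ ¬¬¬a ∧ ¬c ∧ ¬(a ∧ d)   [double negation]
= (¬b ∨ e) ∧ (b ∨ c) ∧ ¬a ∧ ¬c ∧ ¬(a ∧ d)   [double negation]
= (¬b ∨ e) ∧ (b ∨ c) ∧ ¬a ∧ ¬c ∧ (¬a ∨ ¬d)   [De Morgan]
= ¬b ∧ b ∧ ¬a ∧ ¬c ∧ ¬a ∨ ¬b ∧ b ∧ ¬a ∧ ¬c ∧ ¬d ∨ ¬b ∧ c ∧ ¬a ∧ ¬c ∧ ¬a ∨ ¬b ∧ c ∧ ¬a ∧ ¬c ∧ ¬d ∨ e ∧ b ∧ ¬a ∧ ¬c ∧ ¬a ∨ e ∧ b ∧ ¬a ∧ ¬c ∧ ¬d ∨ e ∧ c ∧ ¬a ∧ ¬c ∧ ¬a ∨ e ∧ c ∧ ¬a ∧ ¬c ∧ ¬d   [distribute ∧ over ∨]
= e ∧ b ∧ ¬a ∧ ¬c   [simplify]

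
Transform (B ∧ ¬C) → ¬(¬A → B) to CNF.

(B ∧ ¬C) → ¬(¬A → B)
≡ ¬(B ∧ ¬C) ∨ ¬(¬A → B)   (eliminate →)
≡ ¬(B ∧ ¬C) ∨ ¬(¬¬A ∨ B)   (eliminate →)
≡ ¬B ∨ ¬¬C ∨ ¬(¬¬A ∨ B)   (De Morgan)
≡ ¬B ∨ C ∨ ¬(¬¬A ∨ B)   (double negation)
≡ ¬B ∨ C ∨ (¬¬¬A ∧ ¬B)   (De Morgan)
≡ ¬B ∨ C ∨ (¬A ∧ ¬B)   (double negation)
≡ (¬B ∨ C ∨ ¬A) ∧ (¬B ∨ C ∨ ¬B)   (distribute ∨ over ∧)
≡ ¬B ∨ C   (simplify)

¬B ∨ C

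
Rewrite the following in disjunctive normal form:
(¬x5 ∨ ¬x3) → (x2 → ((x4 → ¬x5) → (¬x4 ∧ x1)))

(¬x5 ∨ ¬x3) → (x2 → ((x4 → ¬x5) → (¬x4 ∧ x1)))
⇔ ¬(¬x5 ∨ ¬x3) ∨ (x2 → ((x4 → ¬x5) → (¬x4 ∧ x1)))   [eliminate →]
⇔ ¬(¬x5 ∨ ¬x3) ∨ ¬x2 ∨ ((x4 → ¬x5) → (¬x4 ∧ x1))   [eliminate →]
⇔ ¬(¬x5 ∨ ¬x3) ∨ ¬x2 ∨ ¬(x4 → ¬x5) ∨ (¬x4 ∧ x1)   [eliminate →]
⇔ ¬(¬x5 ∨ ¬x3) ∨ ¬x2 ∨ ¬(¬x4 ∨ ¬x5) ∨ (¬x4 ∧ x1)   [eliminate →]
⇔ (¬¬x5 ∧ ¬¬x3) ∨ ¬x2 ∨ ¬(¬x4 ∨ ¬x5) ∨ (¬x4 ∧ x1)   [De Morgan]
⇔ (x5 ∧ ¬¬x3) ∨ ¬x2 ∨ ¬(¬x4 ∨ ¬x5) ∨ (¬x4 ∧ x1)   [double negation]
⇔ (x5 ∧ x3) ∨ ¬x2 ∨ ¬(¬x4 ∨ ¬x5) ∨ (¬x4 ∧ x1)   [double negation]
⇔ (x5 ∧ x3) ∨ ¬x2 ∨ (¬¬x4 ∧ ¬¬x5) ∨ (¬x4 ∧ x1)   [De Morgan]
⇔ (x5 ∧ x3) ∨ ¬x2 ∨ (x4 ∧ ¬¬x5) ∨ (¬x4 ∧ x1)   [double negation]
⇔ (x5 ∧ x3) ∨ ¬x2 ∨ (x4 ∧ x5) ∨ (¬x4 ∧ x1)   [double negation]

(x5 ∧ x3) ∨ ¬x2 ∨ (x4 ∧ x5) ∨ (¬x4 ∧ x1)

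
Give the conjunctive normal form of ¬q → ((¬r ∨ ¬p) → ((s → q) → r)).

¬q → ((¬r ∨ ¬p) → ((s → q) → r))
≡ ¬¬q ∨ ((¬r ∨ ¬p) → ((s → q) → r))   (eliminate →)
≡ ¬¬q ∨ ¬(¬r ∨ ¬p) ∨ ((s → q) → r)   (eliminate →)
≡ ¬¬q ∨ ¬(¬r ∨ ¬p) ∨ ¬(s → q) ∨ r   (eliminate →)
≡ ¬¬q ∨ ¬(¬r ∨ ¬p) ∨ ¬(¬s ∨ q) ∨ r   (eliminate →)
≡ q ∨ ¬(¬r ∨ ¬p) ∨ ¬(¬s ∨ q) ∨ r   (double negation)
≡ q ∨ (¬¬r ∧ ¬¬p) ∨ ¬(¬s ∨ q) ∨ r   (De Morgan)
≡ q ∨ (r ∧ ¬¬p) ∨ ¬(¬s ∨ q) ∨ r   (double negation)
≡ q ∨ (r ∧ p) ∨ ¬(¬s ∨ q) ∨ r   (double negation)
≡ q ∨ (r ∧ p) ∨ (¬¬s ∧ ¬q) ∨ r   (De Morgan)
≡ q ∨ (r ∧ p) ∨ (s ∧ ¬q) ∨ r   (double negation)
≡ (q ∨ r ∨ s ∨ r) ∧ (q ∨ r ∨ ¬q ∨ r) ∧ (q ∨ p ∨ s ∨ r) ∧ (q ∨ p ∨ ¬q ∨ r)   (distribute ∨ over ∧)
≡ q ∨ r ∨ s   (simplify)

q ∨ r ∨ s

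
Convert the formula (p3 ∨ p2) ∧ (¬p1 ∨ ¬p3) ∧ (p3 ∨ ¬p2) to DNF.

p3 ∧ ¬p1

(p3 ∨ p2) ∧ (¬p1 ∨ ¬p3) ∧ (p3 ∨ ¬p2)
≡ (p3 ∧ ¬p1 ∧ p3) ∨ (p3 ∧ ¬p1 ∧ ¬p2) ∨ (p3 ∧ ¬p3 ∧ p3) ∨ (p3 ∧ ¬p3 ∧ ¬p2) ∨ (p2 ∧ ¬p1 ∧ p3) ∨ (p2 ∧ ¬p1 ∧ ¬p2) ∨ (p2 ∧ ¬p3 ∧ p3) ∨ (p2 ∧ ¬p3 ∧ ¬p2)   [distribute ∧ over ∨]
≡ p3 ∧ ¬p1   [simplify]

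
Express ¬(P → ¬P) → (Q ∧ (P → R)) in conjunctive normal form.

¬(P → ¬P) → (Q ∧ (P → R))
= ¬¬(P → ¬P) ∨ (Q ∧ (P → R))   — eliminate →
= ¬¬(¬P ∨ ¬P) ∨ (Q ∧ (P → R))   — eliminate →
= ¬¬(¬P ∨ ¬P) ∨ (Q ∧ (¬P ∨ R))   — eliminate →
= ¬P ∨ ¬P ∨ (Q ∧ (¬P ∨ R))   — double negation
= (¬P ∨ ¬P ∨ Q) ∧ (¬P ∨ ¬P ∨ ¬P ∨ R)   — distribute ∨ over ∧
= (¬P ∨ Q) ∧ (¬P ∨ R)   — simplify

(¬P ∨ Q) ∧ (¬P ∨ R)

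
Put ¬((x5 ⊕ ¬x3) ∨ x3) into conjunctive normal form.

¬((x5 ⊕ ¬x3) ∨ x3)
= ¬(((x5 ∨ ¬x3) ∧ ¬(x5 ∧ ¬x3)) ∨ x3)   — expand ⊕
= ¬((x5 ∨ ¬x3) ∧ ¬(x5 ∧ ¬x3)) ∧ ¬x3   — De Morgan
= (¬(x5 ∨ ¬x3) ∨ ¬¬(x5 ∧ ¬x3)) ∧ ¬x3   — De Morgan
= ((¬x5 ∧ ¬¬x3) ∨ ¬¬(x5 ∧ ¬x3)) ∧ ¬x3   — De Morgan
= ((¬x5 ∧ x3) ∨ ¬¬(x5 ∧ ¬x3)) ∧ ¬x3   — double negation
= ((¬x5 ∧ x3) ∨ (x5 ∧ ¬x3)) ∧ ¬x3   — double negation
= (¬x5 ∨ x5) ∧ (¬x5 ∨ ¬x3) ∧ (x3 ∨ x5) ∧ (x3 ∨ ¬x3) ∧ ¬x3   — distribute ∨ over ∧
= (x3 ∨ x5) ∧ ¬x3   — simplify

(x3 ∨ x5) ∧ ¬x3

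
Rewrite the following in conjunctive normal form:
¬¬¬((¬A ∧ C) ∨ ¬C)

(A ∨ ¬C) ∧ C

¬¬¬((¬A ∧ C) ∨ ¬C)
≡ ¬((¬A ∧ C) ∨ ¬C)   [double negation]
≡ ¬(¬A ∧ C) ∧ ¬¬C   [De Morgan]
≡ (¬¬A ∨ ¬C) ∧ ¬¬C   [De Morgan]
≡ (A ∨ ¬C) ∧ ¬¬C   [double negation]
≡ (A ∨ ¬C) ∧ C   [double negation]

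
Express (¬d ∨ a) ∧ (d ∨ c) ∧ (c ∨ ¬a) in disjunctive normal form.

(¬d ∨ a) ∧ (d ∨ c) ∧ (c ∨ ¬a)
≡ (¬d ∧ d ∧ c) ∨ (¬d ∧ d ∧ ¬a) ∨ (¬d ∧ c ∧ c) ∨ (¬d ∧ c ∧ ¬a) ∨ (a ∧ d ∧ c) ∨ (a ∧ d ∧ ¬a) ∨ (a ∧ c ∧ c) ∨ (a ∧ c ∧ ¬a)   [distribute ∧ over ∨]
≡ (¬d ∧ c) ∨ (a ∧ c)   [simplify]

(¬d ∧ c) ∨ (a ∧ c)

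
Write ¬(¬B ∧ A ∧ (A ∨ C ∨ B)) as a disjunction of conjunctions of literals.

¬(¬B ∧ A ∧ (A ∨ C ∨ B))
= ¬¬B ∨ ¬A ∨ ¬(A ∨ C ∨ B)
= B ∨ ¬A ∨ ¬(A ∨ C ∨ B)
= B ∨ ¬A ∨ (¬A ∧ ¬C ∧ ¬B)
= B ∨ ¬A

B ∨ ¬A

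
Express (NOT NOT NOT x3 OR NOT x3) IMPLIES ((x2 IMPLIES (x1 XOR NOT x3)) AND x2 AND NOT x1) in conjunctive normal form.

(NOT NOT NOT x3 OR NOT x3) IMPLIES ((x2 IMPLIES (x1 XOR NOT x3)) AND x2 AND NOT x1)
⇔ NOT (NOT NOT NOT x3 OR NOT x3) OR ((x2 IMPLIES (x1 XOR NOT x3)) AND x2 AND NOT x1)   — eliminate IMPLIES
⇔ NOT (NOT NOT NOT x3 OR NOT x3) OR ((NOT x2 OR (x1 XOR NOT x3)) AND x2 AND NOT x1)   — eliminate IMPLIES
⇔ NOT (NOT NOT NOT x3 OR NOT x3) OR ((NOT x2 OR ((x1 OR NOT x3) AND NOT (x1 AND NOT x3))) AND x2 AND NOT x1)   — expand XOR
⇔ (NOT NOT NOT NOT x3 AND NOT NOT x3) OR ((NOT x2 OR ((x1 OR NOT x3) AND NOT (x1 AND NOT x3))) AND x2 AND NOT x1)   — De Morgan
⇔ (NOT NOT x3 AND NOT NOT x3) OR ((NOT x2 OR ((x1 OR NOT x3) AND NOT (x1 AND NOT x3))) AND x2 AND NOT x1)   — double negation
⇔ (x3 AND NOT NOT x3) OR ((NOT x2 OR ((x1 OR NOT x3) AND NOT (x1 AND NOT x3))) AND x2 AND NOT x1)   — double negation
⇔ (x3 AND x3) OR ((NOT x2 OR ((x1 OR NOT x3) AND NOT (x1 AND NOT x3))) AND x2 AND NOT x1)   — double negation
⇔ (x3 AND x3) OR ((NOT x2 OR ((x1 OR NOT x3) AND (NOT x1 OR NOT NOT x3))) AND x2 AND NOT x1)   — De Morgan
⇔ (x3 AND x3) OR ((NOT x2 OR ((x1 OR NOT x3) AND (NOT x1 OR x3))) AND x2 AND NOT x1)   — double negation
⇔ (x3 OR NOT x2 OR x1 OR NOT x3) AND (x3 OR NOT x2 OR NOT x1 OR x3) AND (x3 OR x2) AND (x3 OR NOT x1) AND (x3 OR NOT x2 OR x1 OR NOT x3) AND (x3 OR NOT x2 OR NOT x1 OR x3) AND (x3 OR x2) AND (x3 OR NOT x1)   — distribute OR over AND
⇔ (x3 OR x2) AND (x3 OR NOT x1)   — simplify

(x3 OR x2) AND (x3 OR NOT x1)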